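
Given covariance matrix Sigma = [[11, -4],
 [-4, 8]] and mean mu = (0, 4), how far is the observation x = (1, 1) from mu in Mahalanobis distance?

Step 1 — centre the observation: (x - mu) = (1, -3).

Step 2 — invert Sigma. det(Sigma) = 11·8 - (-4)² = 72.
  Sigma^{-1} = (1/det) · [[d, -b], [-b, a]] = [[0.1111, 0.0556],
 [0.0556, 0.1528]].

Step 3 — form the quadratic (x - mu)^T · Sigma^{-1} · (x - mu):
  Sigma^{-1} · (x - mu) = (-0.0556, -0.4028).
  (x - mu)^T · [Sigma^{-1} · (x - mu)] = (1)·(-0.0556) + (-3)·(-0.4028) = 1.1528.

Step 4 — take square root: d = √(1.1528) ≈ 1.0737.

d(x, mu) = √(1.1528) ≈ 1.0737


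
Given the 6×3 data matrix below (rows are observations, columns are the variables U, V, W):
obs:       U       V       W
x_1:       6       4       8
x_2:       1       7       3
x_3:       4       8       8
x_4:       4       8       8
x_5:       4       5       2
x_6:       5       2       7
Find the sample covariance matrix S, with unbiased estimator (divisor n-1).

Step 1 — column means:
  mean(U) = (6 + 1 + 4 + 4 + 4 + 5) / 6 = 24/6 = 4
  mean(V) = (4 + 7 + 8 + 8 + 5 + 2) / 6 = 34/6 = 5.6667
  mean(W) = (8 + 3 + 8 + 8 + 2 + 7) / 6 = 36/6 = 6

Step 2 — sample covariance S[i,j] = (1/(n-1)) · Σ_k (x_{k,i} - mean_i) · (x_{k,j} - mean_j), with n-1 = 5.
  S[U,U] = ((2)·(2) + (-3)·(-3) + (0)·(0) + (0)·(0) + (0)·(0) + (1)·(1)) / 5 = 14/5 = 2.8
  S[U,V] = ((2)·(-1.6667) + (-3)·(1.3333) + (0)·(2.3333) + (0)·(2.3333) + (0)·(-0.6667) + (1)·(-3.6667)) / 5 = -11/5 = -2.2
  S[U,W] = ((2)·(2) + (-3)·(-3) + (0)·(2) + (0)·(2) + (0)·(-4) + (1)·(1)) / 5 = 14/5 = 2.8
  S[V,V] = ((-1.6667)·(-1.6667) + (1.3333)·(1.3333) + (2.3333)·(2.3333) + (2.3333)·(2.3333) + (-0.6667)·(-0.6667) + (-3.6667)·(-3.6667)) / 5 = 29.3333/5 = 5.8667
  S[V,W] = ((-1.6667)·(2) + (1.3333)·(-3) + (2.3333)·(2) + (2.3333)·(2) + (-0.6667)·(-4) + (-3.6667)·(1)) / 5 = 1/5 = 0.2
  S[W,W] = ((2)·(2) + (-3)·(-3) + (2)·(2) + (2)·(2) + (-4)·(-4) + (1)·(1)) / 5 = 38/5 = 7.6

S is symmetric (S[j,i] = S[i,j]). Assembling:

S = [[2.8, -2.2, 2.8],
 [-2.2, 5.8667, 0.2],
 [2.8, 0.2, 7.6]]


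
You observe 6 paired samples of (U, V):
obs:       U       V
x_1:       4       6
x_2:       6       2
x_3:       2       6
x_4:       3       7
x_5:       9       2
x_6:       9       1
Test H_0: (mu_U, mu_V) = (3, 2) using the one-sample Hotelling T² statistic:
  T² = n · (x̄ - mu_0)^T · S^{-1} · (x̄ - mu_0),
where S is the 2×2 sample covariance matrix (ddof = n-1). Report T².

Step 1 — sample mean vector:
  mean(U) = (4 + 6 + 2 + 3 + 9 + 9) / 6 = 33/6 = 5.5
  mean(V) = (6 + 2 + 6 + 7 + 2 + 1) / 6 = 24/6 = 4
  x̄ = (5.5, 4),  deviation x̄ - mu_0 = (5.5, 4) - (3, 2) = (2.5, 2).

Step 2 — sample covariance matrix, S[i,j] = (1/(n-1)) · Σ_k (x_{k,i} - mean_i) · (x_{k,j} - mean_j), divisor n-1 = 5:
  S[U,U] = ((-1.5)·(-1.5) + (0.5)·(0.5) + (-3.5)·(-3.5) + (-2.5)·(-2.5) + (3.5)·(3.5) + (3.5)·(3.5)) / 5 = 45.5/5 = 9.1
  S[U,V] = ((-1.5)·(2) + (0.5)·(-2) + (-3.5)·(2) + (-2.5)·(3) + (3.5)·(-2) + (3.5)·(-3)) / 5 = -36/5 = -7.2
  S[V,V] = ((2)·(2) + (-2)·(-2) + (2)·(2) + (3)·(3) + (-2)·(-2) + (-3)·(-3)) / 5 = 34/5 = 6.8
  S = [[9.1, -7.2],
 [-7.2, 6.8]].

Step 3 — invert S. det(S) = 9.1·6.8 - (-7.2)² = 10.04.
  S^{-1} = (1/det) · [[d, -b], [-b, a]] = [[0.6773, 0.7171],
 [0.7171, 0.9064]].

Step 4 — quadratic form (x̄ - mu_0)^T · S^{-1} · (x̄ - mu_0):
  S^{-1} · (x̄ - mu_0) = (3.1275, 3.6056),
  (x̄ - mu_0)^T · [...] = (2.5)·(3.1275) + (2)·(3.6056) = 15.0299.

Step 5 — scale by n: T² = 6 · 15.0299 = 90.1793.

T² ≈ 90.1793


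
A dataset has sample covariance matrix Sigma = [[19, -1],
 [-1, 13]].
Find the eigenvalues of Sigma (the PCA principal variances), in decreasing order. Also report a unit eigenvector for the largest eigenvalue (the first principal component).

Step 1 — characteristic polynomial of 2×2 Sigma:
  det(Sigma - λI) = λ² - trace · λ + det = 0.
  trace = 19 + 13 = 32, det = 19·13 - (-1)² = 246.
Step 2 — discriminant:
  Δ = trace² - 4·det = 1024 - 984 = 40.
Step 3 — eigenvalues:
  λ = (trace ± √Δ)/2 = (32 ± 6.3246)/2,
  λ_1 = 19.1623,  λ_2 = 12.8377.

Step 4 — unit eigenvector for λ_1: solve (Sigma - λ_1 I)v = 0. First row:
  (19 - 19.1623)·v_x + (-1)·v_y = 0, i.e. (-0.1623)·v_x + (-1)·v_y = 0,
  so v ∝ (b, λ_1 - a) = (-1, 0.1623); multiply by -1 so the first entry is positive: u = (1, -0.1623).
  ||u|| = √((1)² + (-0.1623)²) = √(1.0263) ≈ 1.0131,
  v_1 = u/||u|| ≈ (0.9871, -0.1602) (||v_1|| = 1).

λ_1 = 19.1623,  λ_2 = 12.8377;  v_1 ≈ (0.9871, -0.1602)


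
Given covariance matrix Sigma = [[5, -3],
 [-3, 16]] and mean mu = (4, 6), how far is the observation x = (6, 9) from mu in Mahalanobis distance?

Step 1 — centre the observation: (x - mu) = (2, 3).

Step 2 — invert Sigma. det(Sigma) = 5·16 - (-3)² = 71.
  Sigma^{-1} = (1/det) · [[d, -b], [-b, a]] = [[0.2254, 0.0423],
 [0.0423, 0.0704]].

Step 3 — form the quadratic (x - mu)^T · Sigma^{-1} · (x - mu):
  Sigma^{-1} · (x - mu) = (0.5775, 0.2958).
  (x - mu)^T · [Sigma^{-1} · (x - mu)] = (2)·(0.5775) + (3)·(0.2958) = 2.0423.

Step 4 — take square root: d = √(2.0423) ≈ 1.4291.

d(x, mu) = √(2.0423) ≈ 1.4291


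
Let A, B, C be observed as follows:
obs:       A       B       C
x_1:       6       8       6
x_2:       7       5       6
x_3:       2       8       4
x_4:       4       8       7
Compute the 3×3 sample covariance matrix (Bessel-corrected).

Step 1 — column means:
  mean(A) = (6 + 7 + 2 + 4) / 4 = 19/4 = 4.75
  mean(B) = (8 + 5 + 8 + 8) / 4 = 29/4 = 7.25
  mean(C) = (6 + 6 + 4 + 7) / 4 = 23/4 = 5.75

Step 2 — sample covariance S[i,j] = (1/(n-1)) · Σ_k (x_{k,i} - mean_i) · (x_{k,j} - mean_j), with n-1 = 3.
  S[A,A] = ((1.25)·(1.25) + (2.25)·(2.25) + (-2.75)·(-2.75) + (-0.75)·(-0.75)) / 3 = 14.75/3 = 4.9167
  S[A,B] = ((1.25)·(0.75) + (2.25)·(-2.25) + (-2.75)·(0.75) + (-0.75)·(0.75)) / 3 = -6.75/3 = -2.25
  S[A,C] = ((1.25)·(0.25) + (2.25)·(0.25) + (-2.75)·(-1.75) + (-0.75)·(1.25)) / 3 = 4.75/3 = 1.5833
  S[B,B] = ((0.75)·(0.75) + (-2.25)·(-2.25) + (0.75)·(0.75) + (0.75)·(0.75)) / 3 = 6.75/3 = 2.25
  S[B,C] = ((0.75)·(0.25) + (-2.25)·(0.25) + (0.75)·(-1.75) + (0.75)·(1.25)) / 3 = -0.75/3 = -0.25
  S[C,C] = ((0.25)·(0.25) + (0.25)·(0.25) + (-1.75)·(-1.75) + (1.25)·(1.25)) / 3 = 4.75/3 = 1.5833

S is symmetric (S[j,i] = S[i,j]). Assembling:

S = [[4.9167, -2.25, 1.5833],
 [-2.25, 2.25, -0.25],
 [1.5833, -0.25, 1.5833]]


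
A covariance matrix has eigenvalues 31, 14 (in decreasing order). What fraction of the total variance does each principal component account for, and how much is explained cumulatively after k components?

Step 1 — total variance = trace(Sigma) = Σ λ_i = 31 + 14 = 45.

Step 2 — fraction explained by component i = λ_i / Σ λ:
  PC1: 31/45 = 0.6889
  PC2: 14/45 = 0.3111

Step 3 — cumulative fraction after k components = (λ_1 + ... + λ_k) / Σ λ:
  k = 1: 31/45 = 0.6889
  k = 2: (31 + 14)/45 = 45/45 = 1

Summary (fraction, with percent):

explained: PC1 0.6889 (68.89%), PC2 0.3111 (31.11%);  cumulative: 0.6889, 1


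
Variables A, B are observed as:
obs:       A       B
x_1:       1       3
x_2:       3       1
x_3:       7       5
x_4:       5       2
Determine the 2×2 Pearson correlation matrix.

Step 1 — column means:
  mean(A) = (1 + 3 + 7 + 5) / 4 = 16/4 = 4
  mean(B) = (3 + 1 + 5 + 2) / 4 = 11/4 = 2.75

Step 2 — sample variances and covariances s[i,j] = (1/(n-1)) · Σ_k (x_{k,i} - mean_i) · (x_{k,j} - mean_j), with n-1 = 3:
  s[A,A] = ((-3)·(-3) + (-1)·(-1) + (3)·(3) + (1)·(1)) / 3 = 20/3 = 6.6667
  s[A,B] = ((-3)·(0.25) + (-1)·(-1.75) + (3)·(2.25) + (1)·(-0.75)) / 3 = 7/3 = 2.3333
  s[B,B] = ((0.25)·(0.25) + (-1.75)·(-1.75) + (2.25)·(2.25) + (-0.75)·(-0.75)) / 3 = 8.75/3 = 2.9167
  Sample standard deviations s_i = √(s[i,i]):
  s(A) = √(6.6667) = 2.582
  s(B) = √(2.9167) = 1.7078

Step 3 — r_{ij} = s_{ij} / (s_i · s_j):
  r[A,A] = 1 (diagonal).
  r[A,B] = 2.3333 / (2.582 · 1.7078) = 2.3333 / 4.4096 = 0.5292
  r[B,B] = 1 (diagonal).

R is symmetric with unit diagonal. Assembling:

R = [[1, 0.5292],
 [0.5292, 1]]


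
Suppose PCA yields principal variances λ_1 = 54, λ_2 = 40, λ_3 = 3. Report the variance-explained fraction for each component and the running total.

Step 1 — total variance = trace(Sigma) = Σ λ_i = 54 + 40 + 3 = 97.

Step 2 — fraction explained by component i = λ_i / Σ λ:
  PC1: 54/97 = 0.5567
  PC2: 40/97 = 0.4124
  PC3: 3/97 = 0.0309

Step 3 — cumulative fraction after k components = (λ_1 + ... + λ_k) / Σ λ:
  k = 1: 54/97 = 0.5567
  k = 2: (54 + 40)/97 = 94/97 = 0.9691
  k = 3: (54 + 40 + 3)/97 = 97/97 = 1

Summary (fraction, with percent):

explained: PC1 0.5567 (55.67%), PC2 0.4124 (41.24%), PC3 0.0309 (3.09%);  cumulative: 0.5567, 0.9691, 1


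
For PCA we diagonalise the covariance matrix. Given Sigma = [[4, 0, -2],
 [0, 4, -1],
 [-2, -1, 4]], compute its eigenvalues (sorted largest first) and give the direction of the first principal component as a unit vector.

Step 1 — characteristic polynomial p(λ) = det(λI - Sigma) = λ³ - tr·λ² + c_1·λ - det, where tr = trace, c_1 = sum of the principal 2×2 minors, det = det(Sigma):
  tr = 4 + 4 + 4 = 12,
  c_1 = (4·4 - (0)²) + (4·4 - (-2)²) + (4·4 - (-1)²) = 16 + 12 + 15 = 43,
  det = 4·(4·4 - (-1)²) - (0)·((0)·4 - (-1)·(-2)) + (-2)·((0)·(-1) - 4·(-2)) = 4·(15) - (0)·(-2) + (-2)·(8) = 44.
  So p(λ) = λ³ - 12λ² + 43λ - 44.
Step 2 — look for an integer root (rational root theorem: any rational root is an integer divisor of 44). Testing λ = 4:
  p(4) = 64 - 192 + 172 - 44 = 0  ✓
  Dividing out (λ - 4): p(λ) = (λ - 4)(λ² - 8λ + 11).
Step 3 — remaining eigenvalues from the quadratic λ² - 8λ + 11 = 0:
  Δ = 8² - 4·11 = 64 - 44 = 20,  λ = (8 ± √20)/2 = (8 ± 4.4721)/2 ≈ 6.2361 or 1.7639.
  Sorted: λ_1 = 6.2361,  λ_2 = 4,  λ_3 = 1.7639  (check: sum = 12 = tr ✓).

Step 4 — unit eigenvector for λ_1 ≈ 6.2361: v spans the null space of (Sigma - λ_1 I), whose rows are
  r_1 = (-2.2361, 0, -2),  r_2 = (0, -2.2361, -1),  r_3 = (-2, -1, -2.2361).
  v is orthogonal to every row, so take v ∝ r_1 × r_2 = ((0)·(-1) - (-2)·(-2.2361), (-2)·(0) - (-2.2361)·(-1), (-2.2361)·(-2.2361) - (0)·(0)) ≈ (-4.4721, -2.2361, 5).
  Rescale (multiply by -1 so the first nonzero entry is positive): u = (4.4721, 2.2361, -5).
  ||u|| = √((4.4721)² + (2.2361)² + (-5)²) = √(50) ≈ 7.0711,  v_1 = u/||u|| ≈ (0.6325, 0.3162, -0.7071) (||v_1|| = 1).

λ_1 = 6.2361,  λ_2 = 4,  λ_3 = 1.7639;  v_1 ≈ (0.6325, 0.3162, -0.7071)


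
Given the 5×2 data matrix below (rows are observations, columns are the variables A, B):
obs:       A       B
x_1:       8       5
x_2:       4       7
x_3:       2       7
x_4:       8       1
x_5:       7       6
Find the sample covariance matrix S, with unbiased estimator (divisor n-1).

Step 1 — column means:
  mean(A) = (8 + 4 + 2 + 8 + 7) / 5 = 29/5 = 5.8
  mean(B) = (5 + 7 + 7 + 1 + 6) / 5 = 26/5 = 5.2

Step 2 — sample covariance S[i,j] = (1/(n-1)) · Σ_k (x_{k,i} - mean_i) · (x_{k,j} - mean_j), with n-1 = 4.
  S[A,A] = ((2.2)·(2.2) + (-1.8)·(-1.8) + (-3.8)·(-3.8) + (2.2)·(2.2) + (1.2)·(1.2)) / 4 = 28.8/4 = 7.2
  S[A,B] = ((2.2)·(-0.2) + (-1.8)·(1.8) + (-3.8)·(1.8) + (2.2)·(-4.2) + (1.2)·(0.8)) / 4 = -18.8/4 = -4.7
  S[B,B] = ((-0.2)·(-0.2) + (1.8)·(1.8) + (1.8)·(1.8) + (-4.2)·(-4.2) + (0.8)·(0.8)) / 4 = 24.8/4 = 6.2

S is symmetric (S[j,i] = S[i,j]). Assembling:

S = [[7.2, -4.7],
 [-4.7, 6.2]]


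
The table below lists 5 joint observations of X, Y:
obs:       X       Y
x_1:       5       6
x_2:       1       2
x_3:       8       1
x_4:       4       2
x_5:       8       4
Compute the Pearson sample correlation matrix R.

Step 1 — column means:
  mean(X) = (5 + 1 + 8 + 4 + 8) / 5 = 26/5 = 5.2
  mean(Y) = (6 + 2 + 1 + 2 + 4) / 5 = 15/5 = 3

Step 2 — sample variances and covariances s[i,j] = (1/(n-1)) · Σ_k (x_{k,i} - mean_i) · (x_{k,j} - mean_j), with n-1 = 4:
  s[X,X] = ((-0.2)·(-0.2) + (-4.2)·(-4.2) + (2.8)·(2.8) + (-1.2)·(-1.2) + (2.8)·(2.8)) / 4 = 34.8/4 = 8.7
  s[X,Y] = ((-0.2)·(3) + (-4.2)·(-1) + (2.8)·(-2) + (-1.2)·(-1) + (2.8)·(1)) / 4 = 2/4 = 0.5
  s[Y,Y] = ((3)·(3) + (-1)·(-1) + (-2)·(-2) + (-1)·(-1) + (1)·(1)) / 4 = 16/4 = 4
  Sample standard deviations s_i = √(s[i,i]):
  s(X) = √(8.7) = 2.9496
  s(Y) = √(4) = 2

Step 3 — r_{ij} = s_{ij} / (s_i · s_j):
  r[X,X] = 1 (diagonal).
  r[X,Y] = 0.5 / (2.9496 · 2) = 0.5 / 5.8992 = 0.0848
  r[Y,Y] = 1 (diagonal).

R is symmetric with unit diagonal. Assembling:

R = [[1, 0.0848],
 [0.0848, 1]]


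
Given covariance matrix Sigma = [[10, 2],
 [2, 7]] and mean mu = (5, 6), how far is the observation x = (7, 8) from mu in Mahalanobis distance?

Step 1 — centre the observation: (x - mu) = (2, 2).

Step 2 — invert Sigma. det(Sigma) = 10·7 - (2)² = 66.
  Sigma^{-1} = (1/det) · [[d, -b], [-b, a]] = [[0.1061, -0.0303],
 [-0.0303, 0.1515]].

Step 3 — form the quadratic (x - mu)^T · Sigma^{-1} · (x - mu):
  Sigma^{-1} · (x - mu) = (0.1515, 0.2424).
  (x - mu)^T · [Sigma^{-1} · (x - mu)] = (2)·(0.1515) + (2)·(0.2424) = 0.7879.

Step 4 — take square root: d = √(0.7879) ≈ 0.8876.

d(x, mu) = √(0.7879) ≈ 0.8876


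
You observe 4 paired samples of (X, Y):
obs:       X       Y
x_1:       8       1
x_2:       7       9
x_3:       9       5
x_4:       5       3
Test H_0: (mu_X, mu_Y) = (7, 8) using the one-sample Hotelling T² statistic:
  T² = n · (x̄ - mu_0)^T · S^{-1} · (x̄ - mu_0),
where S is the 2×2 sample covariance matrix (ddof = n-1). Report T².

Step 1 — sample mean vector:
  mean(X) = (8 + 7 + 9 + 5) / 4 = 29/4 = 7.25
  mean(Y) = (1 + 9 + 5 + 3) / 4 = 18/4 = 4.5
  x̄ = (7.25, 4.5),  deviation x̄ - mu_0 = (7.25, 4.5) - (7, 8) = (0.25, -3.5).

Step 2 — sample covariance matrix, S[i,j] = (1/(n-1)) · Σ_k (x_{k,i} - mean_i) · (x_{k,j} - mean_j), divisor n-1 = 3:
  S[X,X] = ((0.75)·(0.75) + (-0.25)·(-0.25) + (1.75)·(1.75) + (-2.25)·(-2.25)) / 3 = 8.75/3 = 2.9167
  S[X,Y] = ((0.75)·(-3.5) + (-0.25)·(4.5) + (1.75)·(0.5) + (-2.25)·(-1.5)) / 3 = 0.5/3 = 0.1667
  S[Y,Y] = ((-3.5)·(-3.5) + (4.5)·(4.5) + (0.5)·(0.5) + (-1.5)·(-1.5)) / 3 = 35/3 = 11.6667
  S = [[2.9167, 0.1667],
 [0.1667, 11.6667]].

Step 3 — invert S. det(S) = 2.9167·11.6667 - (0.1667)² = 34.
  S^{-1} = (1/det) · [[d, -b], [-b, a]] = [[0.3431, -0.0049],
 [-0.0049, 0.0858]].

Step 4 — quadratic form (x̄ - mu_0)^T · S^{-1} · (x̄ - mu_0):
  S^{-1} · (x̄ - mu_0) = (0.1029, -0.3015),
  (x̄ - mu_0)^T · [...] = (0.25)·(0.1029) + (-3.5)·(-0.3015) = 1.0809.

Step 5 — scale by n: T² = 4 · 1.0809 = 4.3235.

T² ≈ 4.3235


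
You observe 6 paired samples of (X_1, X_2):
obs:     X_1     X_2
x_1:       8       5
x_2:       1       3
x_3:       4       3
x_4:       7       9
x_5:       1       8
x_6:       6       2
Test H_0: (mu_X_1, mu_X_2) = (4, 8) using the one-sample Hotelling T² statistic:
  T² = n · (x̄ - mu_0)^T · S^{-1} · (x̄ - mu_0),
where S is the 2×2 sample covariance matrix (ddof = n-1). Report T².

Step 1 — sample mean vector:
  mean(X_1) = (8 + 1 + 4 + 7 + 1 + 6) / 6 = 27/6 = 4.5
  mean(X_2) = (5 + 3 + 3 + 9 + 8 + 2) / 6 = 30/6 = 5
  x̄ = (4.5, 5),  deviation x̄ - mu_0 = (4.5, 5) - (4, 8) = (0.5, -3).

Step 2 — sample covariance matrix, S[i,j] = (1/(n-1)) · Σ_k (x_{k,i} - mean_i) · (x_{k,j} - mean_j), divisor n-1 = 5:
  S[X_1,X_1] = ((3.5)·(3.5) + (-3.5)·(-3.5) + (-0.5)·(-0.5) + (2.5)·(2.5) + (-3.5)·(-3.5) + (1.5)·(1.5)) / 5 = 45.5/5 = 9.1
  S[X_1,X_2] = ((3.5)·(0) + (-3.5)·(-2) + (-0.5)·(-2) + (2.5)·(4) + (-3.5)·(3) + (1.5)·(-3)) / 5 = 3/5 = 0.6
  S[X_2,X_2] = ((0)·(0) + (-2)·(-2) + (-2)·(-2) + (4)·(4) + (3)·(3) + (-3)·(-3)) / 5 = 42/5 = 8.4
  S = [[9.1, 0.6],
 [0.6, 8.4]].

Step 3 — invert S. det(S) = 9.1·8.4 - (0.6)² = 76.08.
  S^{-1} = (1/det) · [[d, -b], [-b, a]] = [[0.1104, -0.0079],
 [-0.0079, 0.1196]].

Step 4 — quadratic form (x̄ - mu_0)^T · S^{-1} · (x̄ - mu_0):
  S^{-1} · (x̄ - mu_0) = (0.0789, -0.3628),
  (x̄ - mu_0)^T · [...] = (0.5)·(0.0789) + (-3)·(-0.3628) = 1.1278.

Step 5 — scale by n: T² = 6 · 1.1278 = 6.7666.

T² ≈ 6.7666


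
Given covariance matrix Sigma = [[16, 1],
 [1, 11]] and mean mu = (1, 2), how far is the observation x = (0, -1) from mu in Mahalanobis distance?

Step 1 — centre the observation: (x - mu) = (-1, -3).

Step 2 — invert Sigma. det(Sigma) = 16·11 - (1)² = 175.
  Sigma^{-1} = (1/det) · [[d, -b], [-b, a]] = [[0.0629, -0.0057],
 [-0.0057, 0.0914]].

Step 3 — form the quadratic (x - mu)^T · Sigma^{-1} · (x - mu):
  Sigma^{-1} · (x - mu) = (-0.0457, -0.2686).
  (x - mu)^T · [Sigma^{-1} · (x - mu)] = (-1)·(-0.0457) + (-3)·(-0.2686) = 0.8514.

Step 4 — take square root: d = √(0.8514) ≈ 0.9227.

d(x, mu) = √(0.8514) ≈ 0.9227


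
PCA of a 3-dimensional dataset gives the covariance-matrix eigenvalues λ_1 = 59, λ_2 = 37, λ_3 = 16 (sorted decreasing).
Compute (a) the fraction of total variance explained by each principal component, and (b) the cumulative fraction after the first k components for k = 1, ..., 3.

Step 1 — total variance = trace(Sigma) = Σ λ_i = 59 + 37 + 16 = 112.

Step 2 — fraction explained by component i = λ_i / Σ λ:
  PC1: 59/112 = 0.5268
  PC2: 37/112 = 0.3304
  PC3: 16/112 = 0.1429

Step 3 — cumulative fraction after k components = (λ_1 + ... + λ_k) / Σ λ:
  k = 1: 59/112 = 0.5268
  k = 2: (59 + 37)/112 = 96/112 = 0.8571
  k = 3: (59 + 37 + 16)/112 = 112/112 = 1

Summary (fraction, with percent):

explained: PC1 0.5268 (52.68%), PC2 0.3304 (33.04%), PC3 0.1429 (14.29%);  cumulative: 0.5268, 0.8571, 1


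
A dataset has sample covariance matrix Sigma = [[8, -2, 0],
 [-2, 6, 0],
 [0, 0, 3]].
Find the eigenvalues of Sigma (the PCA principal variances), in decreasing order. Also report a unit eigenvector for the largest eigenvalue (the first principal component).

Step 1 — characteristic polynomial p(λ) = det(λI - Sigma) = λ³ - tr·λ² + c_1·λ - det, where tr = trace, c_1 = sum of the principal 2×2 minors, det = det(Sigma):
  tr = 8 + 6 + 3 = 17,
  c_1 = (8·6 - (-2)²) + (8·3 - (0)²) + (6·3 - (0)²) = 44 + 24 + 18 = 86,
  det = 8·(6·3 - (0)²) - (-2)·((-2)·3 - (0)·(0)) + (0)·((-2)·(0) - 6·(0)) = 8·(18) - (-2)·(-6) + (0)·(0) = 132.
  So p(λ) = λ³ - 17λ² + 86λ - 132.
Step 2 — look for an integer root (rational root theorem: any rational root is an integer divisor of 132). Testing λ = 3:
  p(3) = 27 - 153 + 258 - 132 = 0  ✓
  Dividing out (λ - 3): p(λ) = (λ - 3)(λ² - 14λ + 44).
Step 3 — remaining eigenvalues from the quadratic λ² - 14λ + 44 = 0:
  Δ = 14² - 4·44 = 196 - 176 = 20,  λ = (14 ± √20)/2 = (14 ± 4.4721)/2 ≈ 9.2361 or 4.7639.
  Sorted: λ_1 = 9.2361,  λ_2 = 4.7639,  λ_3 = 3  (check: sum = 17 = tr ✓).

Step 4 — unit eigenvector for λ_1 ≈ 9.2361: v spans the null space of (Sigma - λ_1 I), whose rows are
  r_1 = (-1.2361, -2, 0),  r_2 = (-2, -3.2361, 0),  r_3 = (0, 0, -6.2361).
  v is orthogonal to every row, so take v ∝ r_1 × r_3 = ((-2)·(-6.2361) - (0)·(0), (0)·(0) - (-1.2361)·(-6.2361), (-1.2361)·(0) - (-2)·(0)) ≈ (12.4721, -7.7082, 0).
  Let u = (12.4721, -7.7082, 0).
  ||u|| = √((12.4721)² + (-7.7082)² + (0)²) = √(214.9706) ≈ 14.6619,  v_1 = u/||u|| ≈ (0.8507, -0.5257, 0) (||v_1|| = 1).

λ_1 = 9.2361,  λ_2 = 4.7639,  λ_3 = 3;  v_1 ≈ (0.8507, -0.5257, 0)


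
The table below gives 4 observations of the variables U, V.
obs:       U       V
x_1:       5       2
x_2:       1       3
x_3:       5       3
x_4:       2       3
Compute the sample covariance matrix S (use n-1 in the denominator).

Step 1 — column means:
  mean(U) = (5 + 1 + 5 + 2) / 4 = 13/4 = 3.25
  mean(V) = (2 + 3 + 3 + 3) / 4 = 11/4 = 2.75

Step 2 — sample covariance S[i,j] = (1/(n-1)) · Σ_k (x_{k,i} - mean_i) · (x_{k,j} - mean_j), with n-1 = 3.
  S[U,U] = ((1.75)·(1.75) + (-2.25)·(-2.25) + (1.75)·(1.75) + (-1.25)·(-1.25)) / 3 = 12.75/3 = 4.25
  S[U,V] = ((1.75)·(-0.75) + (-2.25)·(0.25) + (1.75)·(0.25) + (-1.25)·(0.25)) / 3 = -1.75/3 = -0.5833
  S[V,V] = ((-0.75)·(-0.75) + (0.25)·(0.25) + (0.25)·(0.25) + (0.25)·(0.25)) / 3 = 0.75/3 = 0.25

S is symmetric (S[j,i] = S[i,j]). Assembling:

S = [[4.25, -0.5833],
 [-0.5833, 0.25]]


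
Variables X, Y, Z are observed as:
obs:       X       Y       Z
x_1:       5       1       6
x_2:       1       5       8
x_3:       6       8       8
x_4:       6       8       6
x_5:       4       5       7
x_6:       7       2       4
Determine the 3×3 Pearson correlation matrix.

Step 1 — column means:
  mean(X) = (5 + 1 + 6 + 6 + 4 + 7) / 6 = 29/6 = 4.8333
  mean(Y) = (1 + 5 + 8 + 8 + 5 + 2) / 6 = 29/6 = 4.8333
  mean(Z) = (6 + 8 + 8 + 6 + 7 + 4) / 6 = 39/6 = 6.5

Step 2 — sample variances and covariances s[i,j] = (1/(n-1)) · Σ_k (x_{k,i} - mean_i) · (x_{k,j} - mean_j), with n-1 = 5:
  s[X,X] = ((0.1667)·(0.1667) + (-3.8333)·(-3.8333) + (1.1667)·(1.1667) + (1.1667)·(1.1667) + (-0.8333)·(-0.8333) + (2.1667)·(2.1667)) / 5 = 22.8333/5 = 4.5667
  s[X,Y] = ((0.1667)·(-3.8333) + (-3.8333)·(0.1667) + (1.1667)·(3.1667) + (1.1667)·(3.1667) + (-0.8333)·(0.1667) + (2.1667)·(-2.8333)) / 5 = -0.1667/5 = -0.0333
  s[X,Z] = ((0.1667)·(-0.5) + (-3.8333)·(1.5) + (1.1667)·(1.5) + (1.1667)·(-0.5) + (-0.8333)·(0.5) + (2.1667)·(-2.5)) / 5 = -10.5/5 = -2.1
  s[Y,Y] = ((-3.8333)·(-3.8333) + (0.1667)·(0.1667) + (3.1667)·(3.1667) + (3.1667)·(3.1667) + (0.1667)·(0.1667) + (-2.8333)·(-2.8333)) / 5 = 42.8333/5 = 8.5667
  s[Y,Z] = ((-3.8333)·(-0.5) + (0.1667)·(1.5) + (3.1667)·(1.5) + (3.1667)·(-0.5) + (0.1667)·(0.5) + (-2.8333)·(-2.5)) / 5 = 12.5/5 = 2.5
  s[Z,Z] = ((-0.5)·(-0.5) + (1.5)·(1.5) + (1.5)·(1.5) + (-0.5)·(-0.5) + (0.5)·(0.5) + (-2.5)·(-2.5)) / 5 = 11.5/5 = 2.3
  Sample standard deviations s_i = √(s[i,i]):
  s(X) = √(4.5667) = 2.137
  s(Y) = √(8.5667) = 2.9269
  s(Z) = √(2.3) = 1.5166

Step 3 — r_{ij} = s_{ij} / (s_i · s_j):
  r[X,X] = 1 (diagonal).
  r[X,Y] = -0.0333 / (2.137 · 2.9269) = -0.0333 / 6.2547 = -0.0053
  r[X,Z] = -2.1 / (2.137 · 1.5166) = -2.1 / 3.2409 = -0.648
  r[Y,Y] = 1 (diagonal).
  r[Y,Z] = 2.5 / (2.9269 · 1.5166) = 2.5 / 4.4388 = 0.5632
  r[Z,Z] = 1 (diagonal).

R is symmetric with unit diagonal. Assembling:

R = [[1, -0.0053, -0.648],
 [-0.0053, 1, 0.5632],
 [-0.648, 0.5632, 1]]


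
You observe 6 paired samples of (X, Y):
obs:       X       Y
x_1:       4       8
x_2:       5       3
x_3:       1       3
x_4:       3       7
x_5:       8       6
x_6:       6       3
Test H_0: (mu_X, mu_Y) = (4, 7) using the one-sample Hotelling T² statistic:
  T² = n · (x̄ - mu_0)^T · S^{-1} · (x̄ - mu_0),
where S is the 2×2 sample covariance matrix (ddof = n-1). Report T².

Step 1 — sample mean vector:
  mean(X) = (4 + 5 + 1 + 3 + 8 + 6) / 6 = 27/6 = 4.5
  mean(Y) = (8 + 3 + 3 + 7 + 6 + 3) / 6 = 30/6 = 5
  x̄ = (4.5, 5),  deviation x̄ - mu_0 = (4.5, 5) - (4, 7) = (0.5, -2).

Step 2 — sample covariance matrix, S[i,j] = (1/(n-1)) · Σ_k (x_{k,i} - mean_i) · (x_{k,j} - mean_j), divisor n-1 = 5:
  S[X,X] = ((-0.5)·(-0.5) + (0.5)·(0.5) + (-3.5)·(-3.5) + (-1.5)·(-1.5) + (3.5)·(3.5) + (1.5)·(1.5)) / 5 = 29.5/5 = 5.9
  S[X,Y] = ((-0.5)·(3) + (0.5)·(-2) + (-3.5)·(-2) + (-1.5)·(2) + (3.5)·(1) + (1.5)·(-2)) / 5 = 2/5 = 0.4
  S[Y,Y] = ((3)·(3) + (-2)·(-2) + (-2)·(-2) + (2)·(2) + (1)·(1) + (-2)·(-2)) / 5 = 26/5 = 5.2
  S = [[5.9, 0.4],
 [0.4, 5.2]].

Step 3 — invert S. det(S) = 5.9·5.2 - (0.4)² = 30.52.
  S^{-1} = (1/det) · [[d, -b], [-b, a]] = [[0.1704, -0.0131],
 [-0.0131, 0.1933]].

Step 4 — quadratic form (x̄ - mu_0)^T · S^{-1} · (x̄ - mu_0):
  S^{-1} · (x̄ - mu_0) = (0.1114, -0.3932),
  (x̄ - mu_0)^T · [...] = (0.5)·(0.1114) + (-2)·(-0.3932) = 0.8421.

Step 5 — scale by n: T² = 6 · 0.8421 = 5.0524.

T² ≈ 5.0524


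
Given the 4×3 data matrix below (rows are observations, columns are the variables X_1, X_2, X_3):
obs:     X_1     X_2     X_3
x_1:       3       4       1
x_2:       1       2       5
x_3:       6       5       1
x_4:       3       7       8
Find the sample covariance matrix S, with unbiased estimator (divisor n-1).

Step 1 — column means:
  mean(X_1) = (3 + 1 + 6 + 3) / 4 = 13/4 = 3.25
  mean(X_2) = (4 + 2 + 5 + 7) / 4 = 18/4 = 4.5
  mean(X_3) = (1 + 5 + 1 + 8) / 4 = 15/4 = 3.75

Step 2 — sample covariance S[i,j] = (1/(n-1)) · Σ_k (x_{k,i} - mean_i) · (x_{k,j} - mean_j), with n-1 = 3.
  S[X_1,X_1] = ((-0.25)·(-0.25) + (-2.25)·(-2.25) + (2.75)·(2.75) + (-0.25)·(-0.25)) / 3 = 12.75/3 = 4.25
  S[X_1,X_2] = ((-0.25)·(-0.5) + (-2.25)·(-2.5) + (2.75)·(0.5) + (-0.25)·(2.5)) / 3 = 6.5/3 = 2.1667
  S[X_1,X_3] = ((-0.25)·(-2.75) + (-2.25)·(1.25) + (2.75)·(-2.75) + (-0.25)·(4.25)) / 3 = -10.75/3 = -3.5833
  S[X_2,X_2] = ((-0.5)·(-0.5) + (-2.5)·(-2.5) + (0.5)·(0.5) + (2.5)·(2.5)) / 3 = 13/3 = 4.3333
  S[X_2,X_3] = ((-0.5)·(-2.75) + (-2.5)·(1.25) + (0.5)·(-2.75) + (2.5)·(4.25)) / 3 = 7.5/3 = 2.5
  S[X_3,X_3] = ((-2.75)·(-2.75) + (1.25)·(1.25) + (-2.75)·(-2.75) + (4.25)·(4.25)) / 3 = 34.75/3 = 11.5833

S is symmetric (S[j,i] = S[i,j]). Assembling:

S = [[4.25, 2.1667, -3.5833],
 [2.1667, 4.3333, 2.5],
 [-3.5833, 2.5, 11.5833]]


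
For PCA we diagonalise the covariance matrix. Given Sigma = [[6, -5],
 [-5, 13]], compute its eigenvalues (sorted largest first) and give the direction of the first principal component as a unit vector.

Step 1 — characteristic polynomial of 2×2 Sigma:
  det(Sigma - λI) = λ² - trace · λ + det = 0.
  trace = 6 + 13 = 19, det = 6·13 - (-5)² = 53.
Step 2 — discriminant:
  Δ = trace² - 4·det = 361 - 212 = 149.
Step 3 — eigenvalues:
  λ = (trace ± √Δ)/2 = (19 ± 12.2066)/2,
  λ_1 = 15.6033,  λ_2 = 3.3967.

Step 4 — unit eigenvector for λ_1: solve (Sigma - λ_1 I)v = 0. First row:
  (6 - 15.6033)·v_x + (-5)·v_y = 0, i.e. (-9.6033)·v_x + (-5)·v_y = 0,
  so v ∝ (b, λ_1 - a) = (-5, 9.6033); multiply by -1 so the first entry is positive: u = (5, -9.6033).
  ||u|| = √((5)² + (-9.6033)²) = √(117.2229) ≈ 10.827,
  v_1 = u/||u|| ≈ (0.4618, -0.887) (||v_1|| = 1).

λ_1 = 15.6033,  λ_2 = 3.3967;  v_1 ≈ (0.4618, -0.887)


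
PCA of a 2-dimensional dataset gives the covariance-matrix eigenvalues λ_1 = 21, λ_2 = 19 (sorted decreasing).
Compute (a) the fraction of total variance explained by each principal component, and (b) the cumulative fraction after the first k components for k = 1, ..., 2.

Step 1 — total variance = trace(Sigma) = Σ λ_i = 21 + 19 = 40.

Step 2 — fraction explained by component i = λ_i / Σ λ:
  PC1: 21/40 = 0.525
  PC2: 19/40 = 0.475

Step 3 — cumulative fraction after k components = (λ_1 + ... + λ_k) / Σ λ:
  k = 1: 21/40 = 0.525
  k = 2: (21 + 19)/40 = 40/40 = 1

Summary (fraction, with percent):

explained: PC1 0.525 (52.5%), PC2 0.475 (47.5%);  cumulative: 0.525, 1


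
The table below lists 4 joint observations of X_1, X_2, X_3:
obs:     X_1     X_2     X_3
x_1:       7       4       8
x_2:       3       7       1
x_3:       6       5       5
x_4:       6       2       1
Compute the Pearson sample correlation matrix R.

Step 1 — column means:
  mean(X_1) = (7 + 3 + 6 + 6) / 4 = 22/4 = 5.5
  mean(X_2) = (4 + 7 + 5 + 2) / 4 = 18/4 = 4.5
  mean(X_3) = (8 + 1 + 5 + 1) / 4 = 15/4 = 3.75

Step 2 — sample variances and covariances s[i,j] = (1/(n-1)) · Σ_k (x_{k,i} - mean_i) · (x_{k,j} - mean_j), with n-1 = 3:
  s[X_1,X_1] = ((1.5)·(1.5) + (-2.5)·(-2.5) + (0.5)·(0.5) + (0.5)·(0.5)) / 3 = 9/3 = 3
  s[X_1,X_2] = ((1.5)·(-0.5) + (-2.5)·(2.5) + (0.5)·(0.5) + (0.5)·(-2.5)) / 3 = -8/3 = -2.6667
  s[X_1,X_3] = ((1.5)·(4.25) + (-2.5)·(-2.75) + (0.5)·(1.25) + (0.5)·(-2.75)) / 3 = 12.5/3 = 4.1667
  s[X_2,X_2] = ((-0.5)·(-0.5) + (2.5)·(2.5) + (0.5)·(0.5) + (-2.5)·(-2.5)) / 3 = 13/3 = 4.3333
  s[X_2,X_3] = ((-0.5)·(4.25) + (2.5)·(-2.75) + (0.5)·(1.25) + (-2.5)·(-2.75)) / 3 = -1.5/3 = -0.5
  s[X_3,X_3] = ((4.25)·(4.25) + (-2.75)·(-2.75) + (1.25)·(1.25) + (-2.75)·(-2.75)) / 3 = 34.75/3 = 11.5833
  Sample standard deviations s_i = √(s[i,i]):
  s(X_1) = √(3) = 1.7321
  s(X_2) = √(4.3333) = 2.0817
  s(X_3) = √(11.5833) = 3.4034

Step 3 — r_{ij} = s_{ij} / (s_i · s_j):
  r[X_1,X_1] = 1 (diagonal).
  r[X_1,X_2] = -2.6667 / (1.7321 · 2.0817) = -2.6667 / 3.6056 = -0.7396
  r[X_1,X_3] = 4.1667 / (1.7321 · 3.4034) = 4.1667 / 5.8949 = 0.7068
  r[X_2,X_2] = 1 (diagonal).
  r[X_2,X_3] = -0.5 / (2.0817 · 3.4034) = -0.5 / 7.0848 = -0.0706
  r[X_3,X_3] = 1 (diagonal).

R is symmetric with unit diagonal. Assembling:

R = [[1, -0.7396, 0.7068],
 [-0.7396, 1, -0.0706],
 [0.7068, -0.0706, 1]]


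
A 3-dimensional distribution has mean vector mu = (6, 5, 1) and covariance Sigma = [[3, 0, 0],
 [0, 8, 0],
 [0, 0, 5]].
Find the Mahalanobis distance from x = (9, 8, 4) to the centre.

Step 1 — centre the observation: (x - mu) = (3, 3, 3).

Step 2 — invert Sigma (cofactor / det for 3×3, or solve directly):
  Sigma^{-1} = [[0.3333, 0, 0],
 [0, 0.125, 0],
 [0, 0, 0.2]].

Step 3 — form the quadratic (x - mu)^T · Sigma^{-1} · (x - mu):
  Sigma^{-1} · (x - mu) = (1, 0.375, 0.6).
  (x - mu)^T · [Sigma^{-1} · (x - mu)] = (3)·(1) + (3)·(0.375) + (3)·(0.6) = 5.925.

Step 4 — take square root: d = √(5.925) ≈ 2.4341.

d(x, mu) = √(5.925) ≈ 2.4341


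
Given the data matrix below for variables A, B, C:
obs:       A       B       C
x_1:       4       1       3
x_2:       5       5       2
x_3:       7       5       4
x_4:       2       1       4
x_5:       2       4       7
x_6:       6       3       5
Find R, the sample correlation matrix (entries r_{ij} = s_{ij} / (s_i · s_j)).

Step 1 — column means:
  mean(A) = (4 + 5 + 7 + 2 + 2 + 6) / 6 = 26/6 = 4.3333
  mean(B) = (1 + 5 + 5 + 1 + 4 + 3) / 6 = 19/6 = 3.1667
  mean(C) = (3 + 2 + 4 + 4 + 7 + 5) / 6 = 25/6 = 4.1667

Step 2 — sample variances and covariances s[i,j] = (1/(n-1)) · Σ_k (x_{k,i} - mean_i) · (x_{k,j} - mean_j), with n-1 = 5:
  s[A,A] = ((-0.3333)·(-0.3333) + (0.6667)·(0.6667) + (2.6667)·(2.6667) + (-2.3333)·(-2.3333) + (-2.3333)·(-2.3333) + (1.6667)·(1.6667)) / 5 = 21.3333/5 = 4.2667
  s[A,B] = ((-0.3333)·(-2.1667) + (0.6667)·(1.8333) + (2.6667)·(1.8333) + (-2.3333)·(-2.1667) + (-2.3333)·(0.8333) + (1.6667)·(-0.1667)) / 5 = 9.6667/5 = 1.9333
  s[A,C] = ((-0.3333)·(-1.1667) + (0.6667)·(-2.1667) + (2.6667)·(-0.1667) + (-2.3333)·(-0.1667) + (-2.3333)·(2.8333) + (1.6667)·(0.8333)) / 5 = -6.3333/5 = -1.2667
  s[B,B] = ((-2.1667)·(-2.1667) + (1.8333)·(1.8333) + (1.8333)·(1.8333) + (-2.1667)·(-2.1667) + (0.8333)·(0.8333) + (-0.1667)·(-0.1667)) / 5 = 16.8333/5 = 3.3667
  s[B,C] = ((-2.1667)·(-1.1667) + (1.8333)·(-2.1667) + (1.8333)·(-0.1667) + (-2.1667)·(-0.1667) + (0.8333)·(2.8333) + (-0.1667)·(0.8333)) / 5 = 0.8333/5 = 0.1667
  s[C,C] = ((-1.1667)·(-1.1667) + (-2.1667)·(-2.1667) + (-0.1667)·(-0.1667) + (-0.1667)·(-0.1667) + (2.8333)·(2.8333) + (0.8333)·(0.8333)) / 5 = 14.8333/5 = 2.9667
  Sample standard deviations s_i = √(s[i,i]):
  s(A) = √(4.2667) = 2.0656
  s(B) = √(3.3667) = 1.8348
  s(C) = √(2.9667) = 1.7224

Step 3 — r_{ij} = s_{ij} / (s_i · s_j):
  r[A,A] = 1 (diagonal).
  r[A,B] = 1.9333 / (2.0656 · 1.8348) = 1.9333 / 3.79 = 0.5101
  r[A,C] = -1.2667 / (2.0656 · 1.7224) = -1.2667 / 3.5578 = -0.356
  r[B,B] = 1 (diagonal).
  r[B,C] = 0.1667 / (1.8348 · 1.7224) = 0.1667 / 3.1603 = 0.0527
  r[C,C] = 1 (diagonal).

R is symmetric with unit diagonal. Assembling:

R = [[1, 0.5101, -0.356],
 [0.5101, 1, 0.0527],
 [-0.356, 0.0527, 1]]


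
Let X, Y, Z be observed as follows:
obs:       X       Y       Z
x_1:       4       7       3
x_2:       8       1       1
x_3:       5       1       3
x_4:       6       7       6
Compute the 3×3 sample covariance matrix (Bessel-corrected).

Step 1 — column means:
  mean(X) = (4 + 8 + 5 + 6) / 4 = 23/4 = 5.75
  mean(Y) = (7 + 1 + 1 + 7) / 4 = 16/4 = 4
  mean(Z) = (3 + 1 + 3 + 6) / 4 = 13/4 = 3.25

Step 2 — sample covariance S[i,j] = (1/(n-1)) · Σ_k (x_{k,i} - mean_i) · (x_{k,j} - mean_j), with n-1 = 3.
  S[X,X] = ((-1.75)·(-1.75) + (2.25)·(2.25) + (-0.75)·(-0.75) + (0.25)·(0.25)) / 3 = 8.75/3 = 2.9167
  S[X,Y] = ((-1.75)·(3) + (2.25)·(-3) + (-0.75)·(-3) + (0.25)·(3)) / 3 = -9/3 = -3
  S[X,Z] = ((-1.75)·(-0.25) + (2.25)·(-2.25) + (-0.75)·(-0.25) + (0.25)·(2.75)) / 3 = -3.75/3 = -1.25
  S[Y,Y] = ((3)·(3) + (-3)·(-3) + (-3)·(-3) + (3)·(3)) / 3 = 36/3 = 12
  S[Y,Z] = ((3)·(-0.25) + (-3)·(-2.25) + (-3)·(-0.25) + (3)·(2.75)) / 3 = 15/3 = 5
  S[Z,Z] = ((-0.25)·(-0.25) + (-2.25)·(-2.25) + (-0.25)·(-0.25) + (2.75)·(2.75)) / 3 = 12.75/3 = 4.25

S is symmetric (S[j,i] = S[i,j]). Assembling:

S = [[2.9167, -3, -1.25],
 [-3, 12, 5],
 [-1.25, 5, 4.25]]


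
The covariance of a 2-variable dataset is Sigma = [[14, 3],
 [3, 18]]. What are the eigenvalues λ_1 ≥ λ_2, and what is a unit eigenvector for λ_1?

Step 1 — characteristic polynomial of 2×2 Sigma:
  det(Sigma - λI) = λ² - trace · λ + det = 0.
  trace = 14 + 18 = 32, det = 14·18 - (3)² = 243.
Step 2 — discriminant:
  Δ = trace² - 4·det = 1024 - 972 = 52.
Step 3 — eigenvalues:
  λ = (trace ± √Δ)/2 = (32 ± 7.2111)/2,
  λ_1 = 19.6056,  λ_2 = 12.3944.

Step 4 — unit eigenvector for λ_1: solve (Sigma - λ_1 I)v = 0. First row:
  (14 - 19.6056)·v_x + (3)·v_y = 0, i.e. (-5.6056)·v_x + (3)·v_y = 0,
  so v ∝ (b, λ_1 - a) = (3, 5.6056) = u.
  ||u|| = √((3)² + (5.6056)²) = √(40.4222) ≈ 6.3578,
  v_1 = u/||u|| ≈ (0.4719, 0.8817) (||v_1|| = 1).

λ_1 = 19.6056,  λ_2 = 12.3944;  v_1 ≈ (0.4719, 0.8817)


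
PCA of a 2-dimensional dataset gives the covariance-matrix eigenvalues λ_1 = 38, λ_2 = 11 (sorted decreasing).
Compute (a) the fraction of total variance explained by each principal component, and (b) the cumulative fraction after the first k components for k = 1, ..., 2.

Step 1 — total variance = trace(Sigma) = Σ λ_i = 38 + 11 = 49.

Step 2 — fraction explained by component i = λ_i / Σ λ:
  PC1: 38/49 = 0.7755
  PC2: 11/49 = 0.2245

Step 3 — cumulative fraction after k components = (λ_1 + ... + λ_k) / Σ λ:
  k = 1: 38/49 = 0.7755
  k = 2: (38 + 11)/49 = 49/49 = 1

Summary (fraction, with percent):

explained: PC1 0.7755 (77.55%), PC2 0.2245 (22.45%);  cumulative: 0.7755, 1


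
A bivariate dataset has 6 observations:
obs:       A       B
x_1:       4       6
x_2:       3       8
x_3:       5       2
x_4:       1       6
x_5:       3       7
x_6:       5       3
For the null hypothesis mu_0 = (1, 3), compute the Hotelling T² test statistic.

Step 1 — sample mean vector:
  mean(A) = (4 + 3 + 5 + 1 + 3 + 5) / 6 = 21/6 = 3.5
  mean(B) = (6 + 8 + 2 + 6 + 7 + 3) / 6 = 32/6 = 5.3333
  x̄ = (3.5, 5.3333),  deviation x̄ - mu_0 = (3.5, 5.3333) - (1, 3) = (2.5, 2.3333).

Step 2 — sample covariance matrix, S[i,j] = (1/(n-1)) · Σ_k (x_{k,i} - mean_i) · (x_{k,j} - mean_j), divisor n-1 = 5:
  S[A,A] = ((0.5)·(0.5) + (-0.5)·(-0.5) + (1.5)·(1.5) + (-2.5)·(-2.5) + (-0.5)·(-0.5) + (1.5)·(1.5)) / 5 = 11.5/5 = 2.3
  S[A,B] = ((0.5)·(0.6667) + (-0.5)·(2.6667) + (1.5)·(-3.3333) + (-2.5)·(0.6667) + (-0.5)·(1.6667) + (1.5)·(-2.3333)) / 5 = -12/5 = -2.4
  S[B,B] = ((0.6667)·(0.6667) + (2.6667)·(2.6667) + (-3.3333)·(-3.3333) + (0.6667)·(0.6667) + (1.6667)·(1.6667) + (-2.3333)·(-2.3333)) / 5 = 27.3333/5 = 5.4667
  S = [[2.3, -2.4],
 [-2.4, 5.4667]].

Step 3 — invert S. det(S) = 2.3·5.4667 - (-2.4)² = 6.8133.
  S^{-1} = (1/det) · [[d, -b], [-b, a]] = [[0.8023, 0.3523],
 [0.3523, 0.3376]].

Step 4 — quadratic form (x̄ - mu_0)^T · S^{-1} · (x̄ - mu_0):
  S^{-1} · (x̄ - mu_0) = (2.8278, 1.6683),
  (x̄ - mu_0)^T · [...] = (2.5)·(2.8278) + (2.3333)·(1.6683) = 10.9622.

Step 5 — scale by n: T² = 6 · 10.9622 = 65.773.

T² ≈ 65.773


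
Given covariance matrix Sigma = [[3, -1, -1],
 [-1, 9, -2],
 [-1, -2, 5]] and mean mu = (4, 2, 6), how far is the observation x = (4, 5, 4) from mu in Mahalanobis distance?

Step 1 — centre the observation: (x - mu) = (0, 3, -2).

Step 2 — invert Sigma (cofactor / det for 3×3, or solve directly):
  Sigma^{-1} = [[0.3905, 0.0667, 0.1048],
 [0.0667, 0.1333, 0.0667],
 [0.1048, 0.0667, 0.2476]].

Step 3 — form the quadratic (x - mu)^T · Sigma^{-1} · (x - mu):
  Sigma^{-1} · (x - mu) = (-0.0095, 0.2667, -0.2952).
  (x - mu)^T · [Sigma^{-1} · (x - mu)] = (0)·(-0.0095) + (3)·(0.2667) + (-2)·(-0.2952) = 1.3905.

Step 4 — take square root: d = √(1.3905) ≈ 1.1792.

d(x, mu) = √(1.3905) ≈ 1.1792


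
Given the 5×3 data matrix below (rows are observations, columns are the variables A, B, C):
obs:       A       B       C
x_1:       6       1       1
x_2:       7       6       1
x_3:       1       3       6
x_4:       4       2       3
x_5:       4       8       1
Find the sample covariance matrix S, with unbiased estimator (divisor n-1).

Step 1 — column means:
  mean(A) = (6 + 7 + 1 + 4 + 4) / 5 = 22/5 = 4.4
  mean(B) = (1 + 6 + 3 + 2 + 8) / 5 = 20/5 = 4
  mean(C) = (1 + 1 + 6 + 3 + 1) / 5 = 12/5 = 2.4

Step 2 — sample covariance S[i,j] = (1/(n-1)) · Σ_k (x_{k,i} - mean_i) · (x_{k,j} - mean_j), with n-1 = 4.
  S[A,A] = ((1.6)·(1.6) + (2.6)·(2.6) + (-3.4)·(-3.4) + (-0.4)·(-0.4) + (-0.4)·(-0.4)) / 4 = 21.2/4 = 5.3
  S[A,B] = ((1.6)·(-3) + (2.6)·(2) + (-3.4)·(-1) + (-0.4)·(-2) + (-0.4)·(4)) / 4 = 3/4 = 0.75
  S[A,C] = ((1.6)·(-1.4) + (2.6)·(-1.4) + (-3.4)·(3.6) + (-0.4)·(0.6) + (-0.4)·(-1.4)) / 4 = -17.8/4 = -4.45
  S[B,B] = ((-3)·(-3) + (2)·(2) + (-1)·(-1) + (-2)·(-2) + (4)·(4)) / 4 = 34/4 = 8.5
  S[B,C] = ((-3)·(-1.4) + (2)·(-1.4) + (-1)·(3.6) + (-2)·(0.6) + (4)·(-1.4)) / 4 = -9/4 = -2.25
  S[C,C] = ((-1.4)·(-1.4) + (-1.4)·(-1.4) + (3.6)·(3.6) + (0.6)·(0.6) + (-1.4)·(-1.4)) / 4 = 19.2/4 = 4.8

S is symmetric (S[j,i] = S[i,j]). Assembling:

S = [[5.3, 0.75, -4.45],
 [0.75, 8.5, -2.25],
 [-4.45, -2.25, 4.8]]


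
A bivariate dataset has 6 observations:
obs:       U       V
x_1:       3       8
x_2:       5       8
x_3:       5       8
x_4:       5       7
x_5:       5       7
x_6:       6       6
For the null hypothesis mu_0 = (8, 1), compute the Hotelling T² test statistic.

Step 1 — sample mean vector:
  mean(U) = (3 + 5 + 5 + 5 + 5 + 6) / 6 = 29/6 = 4.8333
  mean(V) = (8 + 8 + 8 + 7 + 7 + 6) / 6 = 44/6 = 7.3333
  x̄ = (4.8333, 7.3333),  deviation x̄ - mu_0 = (4.8333, 7.3333) - (8, 1) = (-3.1667, 6.3333).

Step 2 — sample covariance matrix, S[i,j] = (1/(n-1)) · Σ_k (x_{k,i} - mean_i) · (x_{k,j} - mean_j), divisor n-1 = 5:
  S[U,U] = ((-1.8333)·(-1.8333) + (0.1667)·(0.1667) + (0.1667)·(0.1667) + (0.1667)·(0.1667) + (0.1667)·(0.1667) + (1.1667)·(1.1667)) / 5 = 4.8333/5 = 0.9667
  S[U,V] = ((-1.8333)·(0.6667) + (0.1667)·(0.6667) + (0.1667)·(0.6667) + (0.1667)·(-0.3333) + (0.1667)·(-0.3333) + (1.1667)·(-1.3333)) / 5 = -2.6667/5 = -0.5333
  S[V,V] = ((0.6667)·(0.6667) + (0.6667)·(0.6667) + (0.6667)·(0.6667) + (-0.3333)·(-0.3333) + (-0.3333)·(-0.3333) + (-1.3333)·(-1.3333)) / 5 = 3.3333/5 = 0.6667
  S = [[0.9667, -0.5333],
 [-0.5333, 0.6667]].

Step 3 — invert S. det(S) = 0.9667·0.6667 - (-0.5333)² = 0.36.
  S^{-1} = (1/det) · [[d, -b], [-b, a]] = [[1.8519, 1.4815],
 [1.4815, 2.6852]].

Step 4 — quadratic form (x̄ - mu_0)^T · S^{-1} · (x̄ - mu_0):
  S^{-1} · (x̄ - mu_0) = (3.5185, 12.3148),
  (x̄ - mu_0)^T · [...] = (-3.1667)·(3.5185) + (6.3333)·(12.3148) = 66.8519.

Step 5 — scale by n: T² = 6 · 66.8519 = 401.1111.

T² ≈ 401.1111


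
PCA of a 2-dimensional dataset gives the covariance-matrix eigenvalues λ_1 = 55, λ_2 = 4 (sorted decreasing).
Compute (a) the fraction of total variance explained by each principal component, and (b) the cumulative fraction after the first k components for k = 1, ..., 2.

Step 1 — total variance = trace(Sigma) = Σ λ_i = 55 + 4 = 59.

Step 2 — fraction explained by component i = λ_i / Σ λ:
  PC1: 55/59 = 0.9322
  PC2: 4/59 = 0.0678

Step 3 — cumulative fraction after k components = (λ_1 + ... + λ_k) / Σ λ:
  k = 1: 55/59 = 0.9322
  k = 2: (55 + 4)/59 = 59/59 = 1

Summary (fraction, with percent):

explained: PC1 0.9322 (93.22%), PC2 0.0678 (6.78%);  cumulative: 0.9322, 1


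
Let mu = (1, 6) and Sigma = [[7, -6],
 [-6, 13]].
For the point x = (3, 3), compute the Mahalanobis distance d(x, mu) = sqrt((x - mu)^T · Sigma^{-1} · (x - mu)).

Step 1 — centre the observation: (x - mu) = (2, -3).

Step 2 — invert Sigma. det(Sigma) = 7·13 - (-6)² = 55.
  Sigma^{-1} = (1/det) · [[d, -b], [-b, a]] = [[0.2364, 0.1091],
 [0.1091, 0.1273]].

Step 3 — form the quadratic (x - mu)^T · Sigma^{-1} · (x - mu):
  Sigma^{-1} · (x - mu) = (0.1455, -0.1636).
  (x - mu)^T · [Sigma^{-1} · (x - mu)] = (2)·(0.1455) + (-3)·(-0.1636) = 0.7818.

Step 4 — take square root: d = √(0.7818) ≈ 0.8842.

d(x, mu) = √(0.7818) ≈ 0.8842
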